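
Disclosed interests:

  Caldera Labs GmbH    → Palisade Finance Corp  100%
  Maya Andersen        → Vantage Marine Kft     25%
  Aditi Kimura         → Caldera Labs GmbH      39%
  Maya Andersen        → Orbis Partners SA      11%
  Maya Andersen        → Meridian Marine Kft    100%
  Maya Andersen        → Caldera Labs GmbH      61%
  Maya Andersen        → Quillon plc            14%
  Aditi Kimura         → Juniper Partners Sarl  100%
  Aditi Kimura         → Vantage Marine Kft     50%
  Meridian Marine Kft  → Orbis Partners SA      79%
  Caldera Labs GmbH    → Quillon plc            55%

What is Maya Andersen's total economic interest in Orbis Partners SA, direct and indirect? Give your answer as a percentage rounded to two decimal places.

90.00%

Maya reaches Orbis along 2 paths.
Via Meridian: 100% × 79% = 79%.
Direct stake: 11% = 11%.
Total: 79% + 11% = 90%.
Rounded: 90.00%.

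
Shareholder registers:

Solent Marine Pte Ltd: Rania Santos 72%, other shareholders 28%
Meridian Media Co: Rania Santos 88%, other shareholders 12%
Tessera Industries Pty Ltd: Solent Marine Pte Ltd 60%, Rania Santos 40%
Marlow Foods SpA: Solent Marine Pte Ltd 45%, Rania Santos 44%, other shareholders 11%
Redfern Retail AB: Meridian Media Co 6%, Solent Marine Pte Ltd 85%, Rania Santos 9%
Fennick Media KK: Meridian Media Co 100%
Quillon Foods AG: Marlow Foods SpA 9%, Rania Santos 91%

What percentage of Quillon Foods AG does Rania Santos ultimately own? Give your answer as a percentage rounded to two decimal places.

Rania reaches Quillon along 3 paths.
Via Solent → Marlow: 72% × 45% × 9% = 2.916%.
Via Marlow: 44% × 9% = 3.96%.
Direct stake: 91% = 91%.
Total: 2.916% + 3.96% + 91% = 97.876%.
Rounded: 97.88%.

97.88%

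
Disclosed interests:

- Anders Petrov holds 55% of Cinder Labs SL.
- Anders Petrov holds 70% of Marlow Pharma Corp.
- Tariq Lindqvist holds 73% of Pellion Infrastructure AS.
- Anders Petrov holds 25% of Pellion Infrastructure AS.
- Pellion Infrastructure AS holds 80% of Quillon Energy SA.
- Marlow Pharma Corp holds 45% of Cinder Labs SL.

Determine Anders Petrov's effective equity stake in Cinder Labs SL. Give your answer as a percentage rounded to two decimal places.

86.50%

Anders reaches Cinder along 2 paths.
Via Marlow: 70% × 45% = 31.5%.
Direct stake: 55% = 55%.
Total: 31.5% + 55% = 86.5%.
Rounded: 86.50%.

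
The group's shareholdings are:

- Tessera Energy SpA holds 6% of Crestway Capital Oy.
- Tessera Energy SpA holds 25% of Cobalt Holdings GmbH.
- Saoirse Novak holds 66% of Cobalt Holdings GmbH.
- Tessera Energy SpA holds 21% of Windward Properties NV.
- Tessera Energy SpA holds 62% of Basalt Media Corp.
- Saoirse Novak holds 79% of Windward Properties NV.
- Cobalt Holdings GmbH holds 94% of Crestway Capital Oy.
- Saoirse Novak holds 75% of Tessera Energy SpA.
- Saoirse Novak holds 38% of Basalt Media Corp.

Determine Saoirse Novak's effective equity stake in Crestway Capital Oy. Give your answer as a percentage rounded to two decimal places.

Saoirse reaches Crestway along 3 paths.
Via Tessera → Cobalt: 75% × 25% × 94% = 17.625%.
Via Cobalt: 66% × 94% = 62.04%.
Via Tessera: 75% × 6% = 4.5%.
Total: 17.625% + 62.04% + 4.5% = 84.165%.
Rounded: 84.17%.

84.17%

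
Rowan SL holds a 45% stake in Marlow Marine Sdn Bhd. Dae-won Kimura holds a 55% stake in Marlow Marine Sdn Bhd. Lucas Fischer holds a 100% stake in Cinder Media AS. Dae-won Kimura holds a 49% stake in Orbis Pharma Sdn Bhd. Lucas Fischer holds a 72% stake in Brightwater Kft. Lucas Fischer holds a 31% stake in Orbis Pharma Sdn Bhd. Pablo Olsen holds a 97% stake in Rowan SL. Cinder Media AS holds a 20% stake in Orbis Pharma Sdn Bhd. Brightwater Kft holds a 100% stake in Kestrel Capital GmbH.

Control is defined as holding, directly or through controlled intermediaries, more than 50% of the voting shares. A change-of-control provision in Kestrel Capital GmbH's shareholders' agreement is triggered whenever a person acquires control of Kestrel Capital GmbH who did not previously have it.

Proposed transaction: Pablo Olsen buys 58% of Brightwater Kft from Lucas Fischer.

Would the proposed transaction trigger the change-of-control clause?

The purchase adds only to Pablo's holdings (Lucas's stake shrinks), so Pablo is the only person who could newly come to control Kestrel.
Pablo holds 97% of Rowan, so Pablo controls Rowan.
Neither Pablo nor any entity Pablo controls holds any voting interest in Kestrel.
So before the transaction, Pablo does not control Kestrel.
After the purchase, Pablo holds 58% of Brightwater directly, and Lucas's stake falls to 14%.
Pablo holds 58% of Brightwater, so Pablo controls Brightwater.
Brightwater holds 100% of Kestrel, so Pablo controls Kestrel.
Pablo did not control Kestrel before and does after, so the clause is triggered.

Yes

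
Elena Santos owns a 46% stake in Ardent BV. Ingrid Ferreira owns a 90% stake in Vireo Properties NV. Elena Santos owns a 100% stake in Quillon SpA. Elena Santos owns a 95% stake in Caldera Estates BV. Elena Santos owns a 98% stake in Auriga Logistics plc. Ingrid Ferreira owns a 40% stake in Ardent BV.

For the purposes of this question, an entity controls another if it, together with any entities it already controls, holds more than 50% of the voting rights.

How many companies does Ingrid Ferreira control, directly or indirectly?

1

Ingrid holds 90% of Vireo, so Ingrid controls Vireo.
No other company's threshold is met.
Ingrid controls 1 company.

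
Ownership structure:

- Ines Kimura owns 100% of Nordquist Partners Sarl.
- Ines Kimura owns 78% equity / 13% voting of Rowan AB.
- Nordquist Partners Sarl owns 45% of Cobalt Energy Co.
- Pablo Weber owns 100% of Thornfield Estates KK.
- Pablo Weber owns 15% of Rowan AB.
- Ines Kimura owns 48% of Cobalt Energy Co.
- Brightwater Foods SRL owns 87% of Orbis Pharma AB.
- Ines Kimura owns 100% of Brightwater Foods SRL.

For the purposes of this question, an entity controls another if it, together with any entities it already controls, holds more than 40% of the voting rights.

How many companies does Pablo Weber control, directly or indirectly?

Pablo holds 100% of Thornfield, so Pablo controls Thornfield.
No other company's threshold is met.
Pablo controls 1 company.

1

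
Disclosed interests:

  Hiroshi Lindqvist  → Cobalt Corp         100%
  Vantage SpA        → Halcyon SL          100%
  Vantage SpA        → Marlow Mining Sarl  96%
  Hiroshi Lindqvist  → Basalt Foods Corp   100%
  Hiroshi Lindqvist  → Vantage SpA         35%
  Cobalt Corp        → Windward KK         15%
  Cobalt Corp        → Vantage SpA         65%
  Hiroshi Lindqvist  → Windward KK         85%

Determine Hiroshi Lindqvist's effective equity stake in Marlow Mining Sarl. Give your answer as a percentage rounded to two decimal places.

Hiroshi reaches Marlow along 2 paths.
Via Cobalt → Vantage: 100% × 65% × 96% = 62.4%.
Via Vantage: 35% × 96% = 33.6%.
Total: 62.4% + 33.6% = 96%.
Rounded: 96.00%.

96.00%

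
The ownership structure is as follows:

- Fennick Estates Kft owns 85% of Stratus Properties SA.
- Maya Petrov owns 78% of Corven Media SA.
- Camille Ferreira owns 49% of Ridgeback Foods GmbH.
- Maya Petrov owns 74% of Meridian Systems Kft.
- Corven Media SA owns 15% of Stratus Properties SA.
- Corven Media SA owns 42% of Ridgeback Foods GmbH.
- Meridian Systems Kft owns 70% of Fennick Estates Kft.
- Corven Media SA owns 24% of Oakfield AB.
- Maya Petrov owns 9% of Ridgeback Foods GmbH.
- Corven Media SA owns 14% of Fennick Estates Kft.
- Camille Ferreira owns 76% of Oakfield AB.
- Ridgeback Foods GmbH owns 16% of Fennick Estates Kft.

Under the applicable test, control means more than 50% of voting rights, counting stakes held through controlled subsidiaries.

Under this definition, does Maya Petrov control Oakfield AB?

No

Maya holds 78% of Corven, so Maya controls Corven.
Maya holds 74% of Meridian, so Maya controls Meridian.
Maya and Corven together hold 9% + 42% = 51% of Ridgeback, so Maya controls Ridgeback.
Corven and Ridgeback and Meridian together hold 14% + 16% + 70% = 100% of Fennick, so Maya controls Fennick.
Fennick and Corven together hold 85% + 15% = 100% of Stratus, so Maya controls Stratus.
In Oakfield, Maya's side holds only 24%, not > 50%.
So Maya does not control Oakfield.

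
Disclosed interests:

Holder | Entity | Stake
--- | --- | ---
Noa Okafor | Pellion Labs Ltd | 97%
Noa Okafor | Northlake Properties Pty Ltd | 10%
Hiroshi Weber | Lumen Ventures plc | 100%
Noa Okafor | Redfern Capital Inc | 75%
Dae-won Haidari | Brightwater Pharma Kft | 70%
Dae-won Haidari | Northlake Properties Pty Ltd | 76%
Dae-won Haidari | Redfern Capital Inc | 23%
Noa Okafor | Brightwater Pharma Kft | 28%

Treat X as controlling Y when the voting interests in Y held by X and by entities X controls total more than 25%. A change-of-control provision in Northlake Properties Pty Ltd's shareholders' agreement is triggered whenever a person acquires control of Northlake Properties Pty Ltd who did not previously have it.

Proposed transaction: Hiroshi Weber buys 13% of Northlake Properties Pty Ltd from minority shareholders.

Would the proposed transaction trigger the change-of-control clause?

No

The purchase changes only Hiroshi's holdings, so Hiroshi is the only person who could newly come to control Northlake.
Hiroshi holds 100% of Lumen, so Hiroshi controls Lumen.
Neither Hiroshi nor any entity Hiroshi controls holds any voting interest in Northlake.
So before the transaction, Hiroshi does not control Northlake.
After the purchase, Hiroshi holds 13% of Northlake directly.
After the transaction, Hiroshi's side holds 13% of Northlake, not > 25%, so Hiroshi still does not control Northlake.
No new person acquires control, so the clause is not triggered.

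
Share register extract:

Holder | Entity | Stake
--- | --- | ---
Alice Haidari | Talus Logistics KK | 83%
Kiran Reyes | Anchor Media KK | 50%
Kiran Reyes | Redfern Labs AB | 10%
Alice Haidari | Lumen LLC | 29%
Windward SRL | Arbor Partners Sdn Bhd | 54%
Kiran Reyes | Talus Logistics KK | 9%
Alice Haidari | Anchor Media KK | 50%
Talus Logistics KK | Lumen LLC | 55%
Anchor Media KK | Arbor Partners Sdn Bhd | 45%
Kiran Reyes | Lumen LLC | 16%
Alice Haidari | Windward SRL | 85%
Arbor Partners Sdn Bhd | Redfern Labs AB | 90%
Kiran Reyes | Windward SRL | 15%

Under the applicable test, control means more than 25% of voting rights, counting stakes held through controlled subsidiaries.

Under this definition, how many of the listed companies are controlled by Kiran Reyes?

Kiran holds 50% of Anchor, so Kiran controls Anchor.
Anchor holds 45% of Arbor, so Kiran controls Arbor.
Arbor and Kiran together hold 90% + 10% = 100% of Redfern, so Kiran controls Redfern.
No other company's threshold is met.
Kiran controls 3 companies.

3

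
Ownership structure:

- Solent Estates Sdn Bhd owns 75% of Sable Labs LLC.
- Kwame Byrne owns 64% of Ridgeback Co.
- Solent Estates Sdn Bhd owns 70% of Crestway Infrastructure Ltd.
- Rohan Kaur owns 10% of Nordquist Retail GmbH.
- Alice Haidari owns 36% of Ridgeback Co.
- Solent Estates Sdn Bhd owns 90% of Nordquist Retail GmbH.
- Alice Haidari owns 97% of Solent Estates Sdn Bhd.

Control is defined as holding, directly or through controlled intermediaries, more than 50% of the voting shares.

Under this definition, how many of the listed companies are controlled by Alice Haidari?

Alice holds 97% of Solent, so Alice controls Solent.
Solent holds 70% of Crestway, so Alice controls Crestway.
Solent holds 90% of Nordquist, so Alice controls Nordquist.
Solent holds 75% of Sable, so Alice controls Sable.
No other company's threshold is met.
Alice controls 4 companies.

4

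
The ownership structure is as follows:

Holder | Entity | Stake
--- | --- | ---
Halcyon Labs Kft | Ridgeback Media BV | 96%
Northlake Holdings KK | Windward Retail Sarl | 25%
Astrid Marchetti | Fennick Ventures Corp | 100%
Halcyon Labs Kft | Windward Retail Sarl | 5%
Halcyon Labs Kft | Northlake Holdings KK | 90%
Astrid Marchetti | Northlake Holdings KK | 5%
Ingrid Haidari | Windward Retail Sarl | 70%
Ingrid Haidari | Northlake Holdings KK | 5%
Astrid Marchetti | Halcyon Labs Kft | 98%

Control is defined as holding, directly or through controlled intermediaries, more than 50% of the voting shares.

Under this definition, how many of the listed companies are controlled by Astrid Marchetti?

4

Astrid holds 98% of Halcyon, so Astrid controls Halcyon.
Halcyon holds 96% of Ridgeback, so Astrid controls Ridgeback.
Astrid and Halcyon together hold 5% + 90% = 95% of Northlake, so Astrid controls Northlake.
Astrid holds 100% of Fennick, so Astrid controls Fennick.
No other company's threshold is met.
Astrid controls 4 companies.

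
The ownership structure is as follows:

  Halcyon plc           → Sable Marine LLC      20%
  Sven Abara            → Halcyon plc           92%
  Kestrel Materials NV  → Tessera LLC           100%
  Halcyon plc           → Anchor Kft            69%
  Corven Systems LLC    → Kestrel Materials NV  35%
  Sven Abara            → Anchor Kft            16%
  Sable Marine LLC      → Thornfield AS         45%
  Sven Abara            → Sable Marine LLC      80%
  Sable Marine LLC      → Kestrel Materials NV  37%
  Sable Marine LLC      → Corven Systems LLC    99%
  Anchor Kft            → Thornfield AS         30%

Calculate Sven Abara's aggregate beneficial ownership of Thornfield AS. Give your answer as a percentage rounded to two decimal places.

68.12%

Sven reaches Thornfield along 4 paths.
Via Halcyon → Sable: 92% × 20% × 45% = 8.28%.
Via Sable: 80% × 45% = 36%.
Via Halcyon → Anchor: 92% × 69% × 30% = 19.044%.
Via Anchor: 16% × 30% = 4.8%.
Total: 8.28% + 36% + 19.044% + 4.8% = 68.124%.
Rounded: 68.12%.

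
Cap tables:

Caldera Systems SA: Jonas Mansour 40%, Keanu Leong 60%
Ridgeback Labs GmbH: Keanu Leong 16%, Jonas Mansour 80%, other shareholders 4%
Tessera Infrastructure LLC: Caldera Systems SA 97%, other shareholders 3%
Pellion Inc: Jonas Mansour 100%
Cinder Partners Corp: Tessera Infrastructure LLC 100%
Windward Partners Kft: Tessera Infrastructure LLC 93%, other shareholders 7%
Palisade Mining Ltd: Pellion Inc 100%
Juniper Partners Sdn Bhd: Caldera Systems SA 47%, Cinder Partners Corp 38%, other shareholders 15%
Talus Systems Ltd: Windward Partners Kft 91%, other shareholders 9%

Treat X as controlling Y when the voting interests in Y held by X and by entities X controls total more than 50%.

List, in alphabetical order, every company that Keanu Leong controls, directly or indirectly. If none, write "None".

Caldera Systems SA, Cinder Partners Corp, Juniper Partners Sdn Bhd, Talus Systems Ltd, Tessera Infrastructure LLC, Windward Partners Kft

Keanu holds 60% of Caldera, so Keanu controls Caldera.
Caldera holds 97% of Tessera, so Keanu controls Tessera.
Tessera holds 100% of Cinder, so Keanu controls Cinder.
Tessera holds 93% of Windward, so Keanu controls Windward.
Caldera and Cinder together hold 47% + 38% = 85% of Juniper, so Keanu controls Juniper.
Windward holds 91% of Talus, so Keanu controls Talus.
No other company's threshold is met.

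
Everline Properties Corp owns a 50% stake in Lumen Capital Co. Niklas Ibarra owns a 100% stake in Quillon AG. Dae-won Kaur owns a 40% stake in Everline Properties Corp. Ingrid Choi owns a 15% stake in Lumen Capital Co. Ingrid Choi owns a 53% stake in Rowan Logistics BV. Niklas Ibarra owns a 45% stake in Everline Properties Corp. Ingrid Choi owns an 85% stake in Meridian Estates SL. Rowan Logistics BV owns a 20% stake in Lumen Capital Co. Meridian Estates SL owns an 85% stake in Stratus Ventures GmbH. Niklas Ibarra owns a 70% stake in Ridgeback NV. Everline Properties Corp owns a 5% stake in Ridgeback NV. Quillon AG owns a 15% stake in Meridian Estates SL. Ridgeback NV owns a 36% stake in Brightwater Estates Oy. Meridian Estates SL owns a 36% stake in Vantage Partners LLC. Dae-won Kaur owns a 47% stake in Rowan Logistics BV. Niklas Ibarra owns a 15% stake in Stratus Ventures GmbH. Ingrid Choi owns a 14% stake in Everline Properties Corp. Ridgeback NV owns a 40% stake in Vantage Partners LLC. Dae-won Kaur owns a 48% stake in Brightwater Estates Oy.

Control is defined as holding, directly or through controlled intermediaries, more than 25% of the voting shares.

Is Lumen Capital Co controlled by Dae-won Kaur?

Yes

Dae-won holds 47% of Rowan, so Dae-won controls Rowan.
Dae-won holds 40% of Everline, so Dae-won controls Everline.
Everline and Rowan together hold 50% + 20% = 70% of Lumen, so Dae-won controls Lumen.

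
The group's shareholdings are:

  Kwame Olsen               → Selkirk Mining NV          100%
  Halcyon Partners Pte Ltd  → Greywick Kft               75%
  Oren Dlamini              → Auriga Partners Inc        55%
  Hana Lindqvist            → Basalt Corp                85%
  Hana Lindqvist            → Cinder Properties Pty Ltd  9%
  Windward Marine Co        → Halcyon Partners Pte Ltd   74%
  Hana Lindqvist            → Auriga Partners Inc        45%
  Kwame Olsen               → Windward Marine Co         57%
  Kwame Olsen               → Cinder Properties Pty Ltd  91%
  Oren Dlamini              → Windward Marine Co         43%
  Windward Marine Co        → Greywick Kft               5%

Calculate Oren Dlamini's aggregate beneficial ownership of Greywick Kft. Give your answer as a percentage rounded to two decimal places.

26.02%

Oren reaches Greywick along 2 paths.
Via Windward → Halcyon: 43% × 74% × 75% = 23.865%.
Via Windward: 43% × 5% = 2.15%.
Total: 23.865% + 2.15% = 26.015%.
Rounded: 26.02%.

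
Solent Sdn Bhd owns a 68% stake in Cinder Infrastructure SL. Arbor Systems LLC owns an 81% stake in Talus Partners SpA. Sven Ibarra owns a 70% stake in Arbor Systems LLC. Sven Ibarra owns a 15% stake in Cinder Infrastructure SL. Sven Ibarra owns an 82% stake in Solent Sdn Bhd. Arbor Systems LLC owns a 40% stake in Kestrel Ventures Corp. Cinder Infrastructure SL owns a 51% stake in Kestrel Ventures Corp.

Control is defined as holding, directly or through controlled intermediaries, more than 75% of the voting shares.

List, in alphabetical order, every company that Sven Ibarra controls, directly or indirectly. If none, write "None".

Sven holds 82% of Solent, so Sven controls Solent.
Solent and Sven together hold 68% + 15% = 83% of Cinder, so Sven controls Cinder.
No other company's threshold is met.

Cinder Infrastructure SL, Solent Sdn Bhd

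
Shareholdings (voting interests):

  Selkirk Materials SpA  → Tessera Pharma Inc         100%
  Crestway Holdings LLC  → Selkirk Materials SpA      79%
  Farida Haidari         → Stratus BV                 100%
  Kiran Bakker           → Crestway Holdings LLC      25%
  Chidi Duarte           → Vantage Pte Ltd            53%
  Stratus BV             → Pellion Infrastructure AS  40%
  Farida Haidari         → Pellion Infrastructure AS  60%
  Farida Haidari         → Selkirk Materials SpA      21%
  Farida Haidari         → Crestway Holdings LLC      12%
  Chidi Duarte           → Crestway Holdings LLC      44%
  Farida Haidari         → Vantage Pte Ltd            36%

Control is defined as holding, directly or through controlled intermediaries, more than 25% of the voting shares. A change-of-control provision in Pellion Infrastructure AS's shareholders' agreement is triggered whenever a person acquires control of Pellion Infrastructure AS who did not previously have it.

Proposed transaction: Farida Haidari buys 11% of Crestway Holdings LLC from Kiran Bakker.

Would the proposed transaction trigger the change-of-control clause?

The purchase adds only to Farida's holdings (Kiran's stake shrinks), so Farida is the only person who could newly come to control Pellion.
Farida holds 100% of Stratus, so Farida controls Stratus.
Farida and Stratus together hold 60% + 40% = 100% of Pellion, so Farida controls Pellion.
So Farida already controls Pellion before the transaction.
After the purchase, Farida's direct stake in Crestway rises to 12% + 11% = 23%, and Kiran's stake falls to 14%.
Farida controlled Pellion already, so this is not a new person acquiring control; every other person's position is unchanged or reduced.
No new person acquires control, so the clause is not triggered.

No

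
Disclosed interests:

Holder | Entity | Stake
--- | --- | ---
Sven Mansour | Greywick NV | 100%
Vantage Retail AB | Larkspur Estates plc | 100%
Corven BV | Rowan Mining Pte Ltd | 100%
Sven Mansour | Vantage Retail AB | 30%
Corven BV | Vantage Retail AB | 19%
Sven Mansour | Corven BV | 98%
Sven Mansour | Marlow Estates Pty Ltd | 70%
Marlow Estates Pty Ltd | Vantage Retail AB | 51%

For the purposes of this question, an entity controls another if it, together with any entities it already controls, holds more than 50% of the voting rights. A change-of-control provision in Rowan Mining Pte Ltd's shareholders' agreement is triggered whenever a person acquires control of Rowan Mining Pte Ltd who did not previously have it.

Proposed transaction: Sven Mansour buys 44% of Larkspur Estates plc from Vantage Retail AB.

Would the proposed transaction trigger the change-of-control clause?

The purchase adds only to Sven's holdings (Vantage's stake shrinks), so Sven is the only person who could newly come to control Rowan.
Sven holds 98% of Corven, so Sven controls Corven.
Corven holds 100% of Rowan, so Sven controls Rowan.
So Sven already controls Rowan before the transaction.
After the purchase, Sven holds 44% of Larkspur directly, and Vantage's stake falls to 56%.
Sven controlled Rowan already, so this is not a new person acquiring control; every other person's position is unchanged or reduced.
No new person acquires control, so the clause is not triggered.

No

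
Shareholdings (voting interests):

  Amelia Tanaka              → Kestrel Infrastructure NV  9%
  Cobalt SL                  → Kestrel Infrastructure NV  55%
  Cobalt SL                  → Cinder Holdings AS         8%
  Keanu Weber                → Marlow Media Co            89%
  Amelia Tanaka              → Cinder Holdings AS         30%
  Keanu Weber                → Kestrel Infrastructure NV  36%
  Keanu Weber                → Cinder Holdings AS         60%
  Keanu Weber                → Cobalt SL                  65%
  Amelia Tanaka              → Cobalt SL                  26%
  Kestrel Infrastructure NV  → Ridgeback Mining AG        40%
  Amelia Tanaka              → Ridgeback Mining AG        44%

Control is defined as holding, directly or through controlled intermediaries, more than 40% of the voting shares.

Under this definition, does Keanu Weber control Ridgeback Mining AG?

No

Keanu holds 65% of Cobalt, so Keanu controls Cobalt.
Cobalt and Keanu together hold 55% + 36% = 91% of Kestrel, so Keanu controls Kestrel.
Keanu holds 89% of Marlow, so Keanu controls Marlow.
Keanu and Cobalt together hold 60% + 8% = 68% of Cinder, so Keanu controls Cinder.
In Ridgeback, Keanu's side holds only 40%, not > 40%.
So Keanu does not control Ridgeback.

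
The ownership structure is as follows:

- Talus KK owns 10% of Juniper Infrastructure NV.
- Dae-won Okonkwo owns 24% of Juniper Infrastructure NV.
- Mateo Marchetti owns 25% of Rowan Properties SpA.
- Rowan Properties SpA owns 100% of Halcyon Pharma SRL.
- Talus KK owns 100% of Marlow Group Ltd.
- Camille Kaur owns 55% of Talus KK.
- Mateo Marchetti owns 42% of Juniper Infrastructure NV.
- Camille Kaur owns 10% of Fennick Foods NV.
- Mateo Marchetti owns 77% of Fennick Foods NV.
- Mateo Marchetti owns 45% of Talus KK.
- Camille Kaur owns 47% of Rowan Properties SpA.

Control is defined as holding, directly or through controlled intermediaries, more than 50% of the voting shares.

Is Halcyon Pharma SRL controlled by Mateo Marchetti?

No

Mateo holds 77% of Fennick, so Mateo controls Fennick.
Neither Mateo nor any entity Mateo controls holds any voting interest in Halcyon.
So Mateo does not control Halcyon.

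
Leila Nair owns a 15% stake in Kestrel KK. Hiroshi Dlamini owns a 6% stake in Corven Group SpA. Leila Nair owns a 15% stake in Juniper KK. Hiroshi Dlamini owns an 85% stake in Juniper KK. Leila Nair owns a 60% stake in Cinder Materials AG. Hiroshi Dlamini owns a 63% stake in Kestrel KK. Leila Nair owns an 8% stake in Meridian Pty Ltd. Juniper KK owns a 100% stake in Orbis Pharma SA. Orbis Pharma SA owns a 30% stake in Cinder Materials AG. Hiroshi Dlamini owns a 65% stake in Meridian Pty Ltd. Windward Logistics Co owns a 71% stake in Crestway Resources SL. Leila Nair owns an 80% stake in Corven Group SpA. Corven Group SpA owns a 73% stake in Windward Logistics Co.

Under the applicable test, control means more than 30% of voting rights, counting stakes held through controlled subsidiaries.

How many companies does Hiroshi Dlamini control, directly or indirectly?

4

Hiroshi holds 63% of Kestrel, so Hiroshi controls Kestrel.
Hiroshi holds 85% of Juniper, so Hiroshi controls Juniper.
Hiroshi holds 65% of Meridian, so Hiroshi controls Meridian.
Juniper holds 100% of Orbis, so Hiroshi controls Orbis.
No other company's threshold is met.
Hiroshi controls 4 companies.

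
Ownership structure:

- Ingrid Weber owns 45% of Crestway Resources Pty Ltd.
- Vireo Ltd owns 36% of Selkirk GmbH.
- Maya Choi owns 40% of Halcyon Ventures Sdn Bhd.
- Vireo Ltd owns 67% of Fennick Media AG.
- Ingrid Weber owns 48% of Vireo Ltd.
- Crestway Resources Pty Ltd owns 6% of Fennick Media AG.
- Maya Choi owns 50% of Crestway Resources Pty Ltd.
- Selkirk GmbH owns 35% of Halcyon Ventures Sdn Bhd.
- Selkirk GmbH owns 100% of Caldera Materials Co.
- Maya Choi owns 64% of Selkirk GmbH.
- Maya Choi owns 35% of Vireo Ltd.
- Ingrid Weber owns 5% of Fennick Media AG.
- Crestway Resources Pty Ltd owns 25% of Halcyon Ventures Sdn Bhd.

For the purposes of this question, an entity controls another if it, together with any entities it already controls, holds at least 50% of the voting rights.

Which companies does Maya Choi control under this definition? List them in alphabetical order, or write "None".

Caldera Materials Co, Crestway Resources Pty Ltd, Halcyon Ventures Sdn Bhd, Selkirk GmbH

Maya holds 50% of Crestway, so Maya controls Crestway.
Maya holds 64% of Selkirk, so Maya controls Selkirk.
Selkirk holds 100% of Caldera, so Maya controls Caldera.
Selkirk and Crestway and Maya together hold 35% + 25% + 40% = 100% of Halcyon, so Maya controls Halcyon.
No other company's threshold is met.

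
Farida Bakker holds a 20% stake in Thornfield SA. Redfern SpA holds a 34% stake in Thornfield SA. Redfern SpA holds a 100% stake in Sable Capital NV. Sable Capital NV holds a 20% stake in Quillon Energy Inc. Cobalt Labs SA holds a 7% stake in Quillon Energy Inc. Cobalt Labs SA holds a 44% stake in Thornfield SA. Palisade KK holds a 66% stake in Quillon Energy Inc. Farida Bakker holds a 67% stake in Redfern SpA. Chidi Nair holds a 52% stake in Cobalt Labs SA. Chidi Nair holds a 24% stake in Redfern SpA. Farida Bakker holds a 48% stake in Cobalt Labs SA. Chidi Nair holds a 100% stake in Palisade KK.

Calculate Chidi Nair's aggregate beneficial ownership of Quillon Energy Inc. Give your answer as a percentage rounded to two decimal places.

74.44%

Chidi reaches Quillon along 3 paths.
Via Redfern → Sable: 24% × 100% × 20% = 4.8%.
Via Palisade: 100% × 66% = 66%.
Via Cobalt: 52% × 7% = 3.64%.
Total: 4.8% + 66% + 3.64% = 74.44%.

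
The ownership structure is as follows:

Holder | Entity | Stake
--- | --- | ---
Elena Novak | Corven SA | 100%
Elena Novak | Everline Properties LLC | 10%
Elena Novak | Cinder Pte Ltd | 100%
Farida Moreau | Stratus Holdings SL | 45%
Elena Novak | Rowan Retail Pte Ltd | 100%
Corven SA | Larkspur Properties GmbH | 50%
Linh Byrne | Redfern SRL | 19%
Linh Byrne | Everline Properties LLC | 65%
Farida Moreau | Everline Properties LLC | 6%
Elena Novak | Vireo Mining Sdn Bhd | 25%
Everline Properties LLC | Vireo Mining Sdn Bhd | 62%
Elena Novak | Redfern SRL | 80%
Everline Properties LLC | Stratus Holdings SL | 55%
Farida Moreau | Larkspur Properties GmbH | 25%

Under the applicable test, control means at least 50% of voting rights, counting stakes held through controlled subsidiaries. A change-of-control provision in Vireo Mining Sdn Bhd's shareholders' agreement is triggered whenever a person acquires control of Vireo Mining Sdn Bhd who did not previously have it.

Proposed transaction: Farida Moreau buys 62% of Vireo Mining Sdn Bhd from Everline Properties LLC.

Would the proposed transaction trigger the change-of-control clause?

Yes

The purchase adds only to Farida's holdings (Everline's stake shrinks), so Farida is the only person who could newly come to control Vireo.
Farida's largest direct stake is 45% in Stratus, which does not meet the threshold, so Farida controls no company.
Neither Farida nor any entity Farida controls holds any voting interest in Vireo.
So before the transaction, Farida does not control Vireo.
After the purchase, Farida holds 62% of Vireo directly, and Everline's stake falls to 0%.
Farida holds 62% of Vireo, so Farida controls Vireo.
Farida did not control Vireo before and does after, so the clause is triggered.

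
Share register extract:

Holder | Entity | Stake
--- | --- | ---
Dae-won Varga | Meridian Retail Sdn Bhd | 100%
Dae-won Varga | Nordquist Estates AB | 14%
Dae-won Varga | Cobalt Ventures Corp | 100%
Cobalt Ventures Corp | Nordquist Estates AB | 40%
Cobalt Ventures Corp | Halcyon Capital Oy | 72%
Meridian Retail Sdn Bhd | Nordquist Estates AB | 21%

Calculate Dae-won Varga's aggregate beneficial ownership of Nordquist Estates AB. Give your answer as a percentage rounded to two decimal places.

75.00%

Dae-won reaches Nordquist along 3 paths.
Direct stake: 14% = 14%.
Via Meridian: 100% × 21% = 21%.
Via Cobalt: 100% × 40% = 40%.
Total: 14% + 21% + 40% = 75%.
Rounded: 75.00%.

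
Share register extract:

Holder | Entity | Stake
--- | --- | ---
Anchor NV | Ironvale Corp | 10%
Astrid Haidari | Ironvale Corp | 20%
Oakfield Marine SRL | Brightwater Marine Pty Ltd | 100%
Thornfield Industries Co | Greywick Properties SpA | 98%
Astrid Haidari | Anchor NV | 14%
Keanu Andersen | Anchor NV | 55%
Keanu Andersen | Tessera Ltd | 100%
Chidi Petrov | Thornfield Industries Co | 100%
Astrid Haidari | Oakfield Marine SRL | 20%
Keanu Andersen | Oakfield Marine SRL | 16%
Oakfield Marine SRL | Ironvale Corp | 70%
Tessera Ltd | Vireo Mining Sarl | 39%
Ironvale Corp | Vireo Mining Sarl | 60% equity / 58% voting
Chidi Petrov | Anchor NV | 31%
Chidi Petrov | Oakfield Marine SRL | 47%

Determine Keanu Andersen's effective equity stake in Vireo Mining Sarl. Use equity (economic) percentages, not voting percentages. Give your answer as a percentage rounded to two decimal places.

Keanu reaches Vireo along 3 paths.
Via Anchor → Ironvale: 55% × 10% × 60% = 3.3%.
Via Oakfield → Ironvale: 16% × 70% × 60% = 6.72%.
Via Tessera: 100% × 39% = 39%.
Total: 3.3% + 6.72% + 39% = 49.02%.

49.02%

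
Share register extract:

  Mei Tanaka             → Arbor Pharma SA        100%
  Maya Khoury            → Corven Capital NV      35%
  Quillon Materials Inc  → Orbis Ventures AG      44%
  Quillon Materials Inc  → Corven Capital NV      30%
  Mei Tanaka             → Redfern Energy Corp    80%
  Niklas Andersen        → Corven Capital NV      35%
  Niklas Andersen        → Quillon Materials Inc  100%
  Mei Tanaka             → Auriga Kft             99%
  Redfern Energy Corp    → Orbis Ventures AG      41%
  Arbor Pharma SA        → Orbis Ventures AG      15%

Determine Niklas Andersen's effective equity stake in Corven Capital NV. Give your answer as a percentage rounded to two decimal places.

Niklas reaches Corven along 2 paths.
Direct stake: 35% = 35%.
Via Quillon: 100% × 30% = 30%.
Total: 35% + 30% = 65%.
Rounded: 65.00%.

65.00%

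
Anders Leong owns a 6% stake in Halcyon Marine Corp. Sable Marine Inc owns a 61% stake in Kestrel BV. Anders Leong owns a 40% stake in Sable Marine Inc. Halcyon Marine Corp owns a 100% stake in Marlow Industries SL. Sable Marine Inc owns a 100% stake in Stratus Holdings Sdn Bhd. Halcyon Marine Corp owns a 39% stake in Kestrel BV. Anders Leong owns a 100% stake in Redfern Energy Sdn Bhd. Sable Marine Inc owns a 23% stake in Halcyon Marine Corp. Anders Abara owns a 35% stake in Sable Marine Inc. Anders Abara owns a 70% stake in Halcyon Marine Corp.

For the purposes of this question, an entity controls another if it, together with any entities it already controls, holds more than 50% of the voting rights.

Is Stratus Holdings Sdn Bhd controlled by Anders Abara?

Anders Abara holds 70% of Halcyon, so Anders Abara controls Halcyon.
Halcyon holds 100% of Marlow, so Anders Abara controls Marlow.
Neither Anders Abara nor any entity Anders Abara controls holds any voting interest in Stratus.
So Anders Abara does not control Stratus.

No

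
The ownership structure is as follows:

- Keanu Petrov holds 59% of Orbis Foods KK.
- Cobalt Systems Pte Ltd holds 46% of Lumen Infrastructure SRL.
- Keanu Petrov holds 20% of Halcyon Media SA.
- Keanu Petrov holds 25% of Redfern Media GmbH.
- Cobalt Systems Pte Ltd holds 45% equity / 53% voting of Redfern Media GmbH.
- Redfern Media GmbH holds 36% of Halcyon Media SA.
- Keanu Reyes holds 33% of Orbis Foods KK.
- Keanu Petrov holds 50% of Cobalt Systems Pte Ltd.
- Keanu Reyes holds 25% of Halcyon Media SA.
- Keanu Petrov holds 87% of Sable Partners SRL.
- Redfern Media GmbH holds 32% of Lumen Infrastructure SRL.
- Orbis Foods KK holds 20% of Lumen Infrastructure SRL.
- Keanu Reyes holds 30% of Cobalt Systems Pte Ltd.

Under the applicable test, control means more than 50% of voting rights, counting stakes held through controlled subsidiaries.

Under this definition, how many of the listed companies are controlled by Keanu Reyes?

Keanu Reyes's largest direct stake is 33% in Orbis, which does not meet the threshold.
Keanu Reyes controls 0 companies.

0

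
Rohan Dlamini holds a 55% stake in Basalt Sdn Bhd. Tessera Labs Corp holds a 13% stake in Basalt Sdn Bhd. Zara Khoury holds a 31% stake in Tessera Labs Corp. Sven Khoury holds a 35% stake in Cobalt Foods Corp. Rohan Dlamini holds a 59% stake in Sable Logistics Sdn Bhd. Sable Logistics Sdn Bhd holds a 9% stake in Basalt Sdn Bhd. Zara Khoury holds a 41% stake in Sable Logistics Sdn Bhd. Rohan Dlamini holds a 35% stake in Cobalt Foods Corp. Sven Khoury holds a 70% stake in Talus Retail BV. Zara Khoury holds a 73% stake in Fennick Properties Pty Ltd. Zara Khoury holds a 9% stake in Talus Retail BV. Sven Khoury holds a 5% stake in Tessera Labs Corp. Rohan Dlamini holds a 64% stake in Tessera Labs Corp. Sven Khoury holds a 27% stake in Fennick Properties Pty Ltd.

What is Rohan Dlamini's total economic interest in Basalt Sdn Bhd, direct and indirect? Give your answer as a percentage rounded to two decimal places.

68.63%

Rohan reaches Basalt along 3 paths.
Via Tessera: 64% × 13% = 8.32%.
Direct stake: 55% = 55%.
Via Sable: 59% × 9% = 5.31%.
Total: 8.32% + 55% + 5.31% = 68.63%.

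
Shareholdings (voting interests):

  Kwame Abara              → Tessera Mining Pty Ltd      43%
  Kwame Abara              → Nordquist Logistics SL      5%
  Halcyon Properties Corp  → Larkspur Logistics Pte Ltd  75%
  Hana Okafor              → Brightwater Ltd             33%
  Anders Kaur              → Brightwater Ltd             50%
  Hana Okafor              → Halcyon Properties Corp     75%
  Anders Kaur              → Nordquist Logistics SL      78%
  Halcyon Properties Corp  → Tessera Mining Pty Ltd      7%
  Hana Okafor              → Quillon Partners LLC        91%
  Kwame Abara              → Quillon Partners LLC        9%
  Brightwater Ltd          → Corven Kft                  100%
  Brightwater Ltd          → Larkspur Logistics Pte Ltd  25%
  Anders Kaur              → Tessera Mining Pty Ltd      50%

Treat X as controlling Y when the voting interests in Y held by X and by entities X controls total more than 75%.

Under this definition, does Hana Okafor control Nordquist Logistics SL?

No

Hana holds 91% of Quillon, so Hana controls Quillon.
Neither Hana nor any entity Hana controls holds any voting interest in Nordquist.
So Hana does not control Nordquist.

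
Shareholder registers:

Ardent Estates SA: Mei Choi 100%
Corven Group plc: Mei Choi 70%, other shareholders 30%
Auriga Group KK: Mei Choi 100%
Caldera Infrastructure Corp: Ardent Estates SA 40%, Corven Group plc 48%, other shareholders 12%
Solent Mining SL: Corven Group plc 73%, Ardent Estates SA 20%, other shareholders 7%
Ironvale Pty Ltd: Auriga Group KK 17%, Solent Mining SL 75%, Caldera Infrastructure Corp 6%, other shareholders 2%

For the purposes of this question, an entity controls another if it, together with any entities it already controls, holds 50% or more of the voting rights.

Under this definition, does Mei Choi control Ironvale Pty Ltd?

Mei holds 100% of Ardent, so Mei controls Ardent.
Mei holds 70% of Corven, so Mei controls Corven.
Ardent and Corven together hold 40% + 48% = 88% of Caldera, so Mei controls Caldera.
Corven and Ardent together hold 73% + 20% = 93% of Solent, so Mei controls Solent.
Mei holds 100% of Auriga, so Mei controls Auriga.
Auriga and Solent and Caldera together hold 17% + 75% + 6% = 98% of Ironvale, so Mei controls Ironvale.

Yes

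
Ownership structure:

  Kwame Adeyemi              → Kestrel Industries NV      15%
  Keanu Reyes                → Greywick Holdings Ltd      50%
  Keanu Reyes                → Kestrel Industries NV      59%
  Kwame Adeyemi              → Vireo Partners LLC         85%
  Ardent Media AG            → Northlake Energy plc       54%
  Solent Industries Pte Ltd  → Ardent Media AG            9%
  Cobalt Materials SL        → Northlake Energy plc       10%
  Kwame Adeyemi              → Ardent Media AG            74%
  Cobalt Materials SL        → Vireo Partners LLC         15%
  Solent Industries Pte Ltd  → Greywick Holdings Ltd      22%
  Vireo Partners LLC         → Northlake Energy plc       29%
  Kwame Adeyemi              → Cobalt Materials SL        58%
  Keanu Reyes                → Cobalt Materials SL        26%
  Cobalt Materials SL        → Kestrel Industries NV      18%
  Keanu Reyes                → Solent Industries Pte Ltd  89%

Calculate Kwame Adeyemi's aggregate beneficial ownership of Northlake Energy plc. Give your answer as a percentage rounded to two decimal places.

72.93%

Kwame reaches Northlake along 4 paths.
Via Cobalt: 58% × 10% = 5.8%.
Via Ardent: 74% × 54% = 39.96%.
Via Vireo: 85% × 29% = 24.65%.
Via Cobalt → Vireo: 58% × 15% × 29% = 2.523%.
Total: 5.8% + 39.96% + 24.65% + 2.523% = 72.933%.
Rounded: 72.93%.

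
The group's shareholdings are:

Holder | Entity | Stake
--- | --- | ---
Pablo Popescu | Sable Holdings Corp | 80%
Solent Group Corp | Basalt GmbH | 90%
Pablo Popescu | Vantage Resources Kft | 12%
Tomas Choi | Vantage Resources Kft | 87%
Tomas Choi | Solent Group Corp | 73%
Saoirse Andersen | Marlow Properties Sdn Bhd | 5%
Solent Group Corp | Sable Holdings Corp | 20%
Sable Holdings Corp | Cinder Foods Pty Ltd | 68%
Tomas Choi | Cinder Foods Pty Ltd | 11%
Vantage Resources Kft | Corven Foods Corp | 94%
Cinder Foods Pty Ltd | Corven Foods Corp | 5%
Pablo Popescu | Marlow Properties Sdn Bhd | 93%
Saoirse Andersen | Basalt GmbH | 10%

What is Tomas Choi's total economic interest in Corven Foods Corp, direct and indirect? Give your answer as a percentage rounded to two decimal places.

82.83%

Tomas reaches Corven along 3 paths.
Via Vantage: 87% × 94% = 81.78%.
Via Cinder: 11% × 5% = 0.55%.
Via Solent → Sable → Cinder: 73% × 20% × 68% × 5% = 0.4964%.
Total: 81.78% + 0.55% + 0.4964% = 82.8264%.
Rounded: 82.83%.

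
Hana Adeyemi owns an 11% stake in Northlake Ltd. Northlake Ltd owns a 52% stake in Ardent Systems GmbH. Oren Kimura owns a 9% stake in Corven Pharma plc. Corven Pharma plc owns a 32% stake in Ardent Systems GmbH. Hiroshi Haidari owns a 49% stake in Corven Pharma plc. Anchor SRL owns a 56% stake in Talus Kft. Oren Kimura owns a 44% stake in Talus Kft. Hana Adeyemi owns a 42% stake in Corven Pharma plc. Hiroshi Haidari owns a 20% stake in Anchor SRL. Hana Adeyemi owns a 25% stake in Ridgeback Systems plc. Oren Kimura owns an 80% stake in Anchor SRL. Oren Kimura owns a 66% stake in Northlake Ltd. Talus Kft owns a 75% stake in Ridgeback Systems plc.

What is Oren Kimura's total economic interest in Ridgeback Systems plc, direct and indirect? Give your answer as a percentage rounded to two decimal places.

66.60%

Oren reaches Ridgeback along 2 paths.
Via Talus: 44% × 75% = 33%.
Via Anchor → Talus: 80% × 56% × 75% = 33.6%.
Total: 33% + 33.6% = 66.6%.
Rounded: 66.60%.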